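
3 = 3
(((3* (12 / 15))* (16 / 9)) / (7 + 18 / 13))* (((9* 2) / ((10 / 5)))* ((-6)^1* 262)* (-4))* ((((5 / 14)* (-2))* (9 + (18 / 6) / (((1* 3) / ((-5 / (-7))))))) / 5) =-1067249664 / 26705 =-39964.41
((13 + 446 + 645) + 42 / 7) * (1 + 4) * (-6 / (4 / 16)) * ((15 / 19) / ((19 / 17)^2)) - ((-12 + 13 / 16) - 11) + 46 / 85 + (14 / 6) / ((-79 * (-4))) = -186064394319467 / 2210792880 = -84161.84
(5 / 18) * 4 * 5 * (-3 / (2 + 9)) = -50 / 33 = -1.52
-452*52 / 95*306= -75707.62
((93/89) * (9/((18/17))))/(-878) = -1581/156284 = -0.01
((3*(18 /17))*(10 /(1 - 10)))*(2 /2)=-3.53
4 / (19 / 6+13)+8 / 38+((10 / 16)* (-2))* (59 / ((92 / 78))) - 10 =-72.07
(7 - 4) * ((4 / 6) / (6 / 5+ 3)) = 10 / 21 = 0.48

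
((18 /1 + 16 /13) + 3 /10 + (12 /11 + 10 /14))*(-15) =-640719 /2002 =-320.04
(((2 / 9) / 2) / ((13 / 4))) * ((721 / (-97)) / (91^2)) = -412 / 13425867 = -0.00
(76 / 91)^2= 5776 / 8281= 0.70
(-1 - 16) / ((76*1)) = -17 / 76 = -0.22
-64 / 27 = -2.37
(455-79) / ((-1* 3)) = -376 / 3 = -125.33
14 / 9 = 1.56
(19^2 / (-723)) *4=-1444 / 723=-2.00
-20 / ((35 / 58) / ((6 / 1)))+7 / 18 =-25007 / 126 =-198.47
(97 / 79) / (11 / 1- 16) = -97 / 395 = -0.25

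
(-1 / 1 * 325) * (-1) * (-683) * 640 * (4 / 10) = -56825600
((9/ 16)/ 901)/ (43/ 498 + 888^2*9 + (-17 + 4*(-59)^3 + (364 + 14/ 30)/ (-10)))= 56025/ 563145302514112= 0.00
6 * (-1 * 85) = -510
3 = 3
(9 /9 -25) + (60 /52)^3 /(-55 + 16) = -686589 /28561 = -24.04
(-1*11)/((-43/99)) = 1089/43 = 25.33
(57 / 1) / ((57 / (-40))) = -40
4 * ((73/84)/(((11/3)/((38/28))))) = 1387/1078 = 1.29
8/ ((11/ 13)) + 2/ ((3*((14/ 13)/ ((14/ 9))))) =3094/ 297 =10.42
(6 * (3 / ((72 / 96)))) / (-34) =-12 / 17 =-0.71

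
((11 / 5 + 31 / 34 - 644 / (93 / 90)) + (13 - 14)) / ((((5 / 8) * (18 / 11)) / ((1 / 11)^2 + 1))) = -798678124 / 1304325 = -612.33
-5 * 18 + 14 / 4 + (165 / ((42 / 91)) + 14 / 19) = 5163 / 19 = 271.74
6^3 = 216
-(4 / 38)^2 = -4 / 361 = -0.01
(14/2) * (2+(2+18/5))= 266/5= 53.20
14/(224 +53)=14/277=0.05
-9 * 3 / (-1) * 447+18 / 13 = 156915 / 13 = 12070.38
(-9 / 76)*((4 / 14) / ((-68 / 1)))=9 / 18088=0.00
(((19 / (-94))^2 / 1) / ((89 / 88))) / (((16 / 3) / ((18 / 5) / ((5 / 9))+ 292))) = 44447403 / 19660100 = 2.26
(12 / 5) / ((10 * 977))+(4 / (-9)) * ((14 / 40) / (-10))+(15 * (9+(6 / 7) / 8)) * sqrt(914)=6947 / 439650+3825 * sqrt(914) / 28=4129.98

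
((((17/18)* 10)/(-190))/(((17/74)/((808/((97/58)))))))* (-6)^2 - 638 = -8111706/1843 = -4401.36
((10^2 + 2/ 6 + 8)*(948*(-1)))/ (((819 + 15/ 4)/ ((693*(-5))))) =474474000/ 1097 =432519.60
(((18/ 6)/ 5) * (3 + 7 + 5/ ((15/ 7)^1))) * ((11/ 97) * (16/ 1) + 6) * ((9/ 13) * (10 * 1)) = 504828/ 1261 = 400.34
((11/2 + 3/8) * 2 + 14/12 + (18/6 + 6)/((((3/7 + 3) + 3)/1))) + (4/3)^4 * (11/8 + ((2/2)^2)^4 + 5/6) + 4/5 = 122747/4860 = 25.26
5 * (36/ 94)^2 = 0.73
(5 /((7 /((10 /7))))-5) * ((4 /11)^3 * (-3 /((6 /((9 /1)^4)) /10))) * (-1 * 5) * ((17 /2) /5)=-3479954400 /65219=-53357.98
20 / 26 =10 / 13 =0.77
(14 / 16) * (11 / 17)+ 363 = 49445 / 136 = 363.57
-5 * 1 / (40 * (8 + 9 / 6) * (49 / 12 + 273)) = -3 / 63175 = -0.00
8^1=8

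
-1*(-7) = 7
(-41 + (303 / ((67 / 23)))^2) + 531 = 50766571 / 4489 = 11309.10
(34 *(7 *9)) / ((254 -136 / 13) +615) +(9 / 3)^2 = 128295 / 11161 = 11.49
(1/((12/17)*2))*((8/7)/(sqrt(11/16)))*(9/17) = 12*sqrt(11)/77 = 0.52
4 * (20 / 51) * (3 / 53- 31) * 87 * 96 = -365260800 / 901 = -405394.89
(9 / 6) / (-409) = -3 / 818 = -0.00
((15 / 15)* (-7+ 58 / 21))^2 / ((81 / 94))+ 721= 26499415 / 35721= 741.84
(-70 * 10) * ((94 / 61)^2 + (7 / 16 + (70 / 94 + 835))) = -410627518175 / 699548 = -586989.77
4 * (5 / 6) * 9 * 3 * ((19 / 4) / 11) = 855 / 22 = 38.86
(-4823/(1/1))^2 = 23261329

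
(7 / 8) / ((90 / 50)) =35 / 72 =0.49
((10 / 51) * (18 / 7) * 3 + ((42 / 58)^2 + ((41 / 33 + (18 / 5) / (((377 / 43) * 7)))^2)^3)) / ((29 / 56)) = 13.30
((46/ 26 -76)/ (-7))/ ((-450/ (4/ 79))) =-386/ 323505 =-0.00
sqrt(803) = 28.34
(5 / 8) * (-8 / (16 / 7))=-35 / 16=-2.19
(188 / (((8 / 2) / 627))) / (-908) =-29469 / 908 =-32.45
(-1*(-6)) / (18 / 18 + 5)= 1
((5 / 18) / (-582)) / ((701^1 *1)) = -5 / 7343676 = -0.00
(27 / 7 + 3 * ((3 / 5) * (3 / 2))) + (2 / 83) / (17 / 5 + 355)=348319 / 53120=6.56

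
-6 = -6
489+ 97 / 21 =10366 / 21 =493.62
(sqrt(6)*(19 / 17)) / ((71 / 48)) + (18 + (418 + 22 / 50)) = 912*sqrt(6) / 1207 + 10911 / 25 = 438.29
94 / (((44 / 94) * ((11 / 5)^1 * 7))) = 11045 / 847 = 13.04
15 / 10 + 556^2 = 618275 / 2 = 309137.50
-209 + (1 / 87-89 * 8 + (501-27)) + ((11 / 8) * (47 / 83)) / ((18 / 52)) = -38537539 / 86652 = -444.74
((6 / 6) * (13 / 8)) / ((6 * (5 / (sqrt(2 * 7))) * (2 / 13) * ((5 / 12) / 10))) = 169 * sqrt(14) / 20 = 31.62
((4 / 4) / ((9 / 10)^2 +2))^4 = 100000000 / 6234839521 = 0.02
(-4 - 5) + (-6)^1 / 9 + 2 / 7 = -197 / 21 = -9.38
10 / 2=5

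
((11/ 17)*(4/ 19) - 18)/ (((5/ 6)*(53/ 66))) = -26.69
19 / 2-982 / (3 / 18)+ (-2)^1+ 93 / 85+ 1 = -1000009 / 170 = -5882.41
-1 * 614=-614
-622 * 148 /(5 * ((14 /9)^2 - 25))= 7456536 /9145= 815.37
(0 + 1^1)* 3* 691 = 2073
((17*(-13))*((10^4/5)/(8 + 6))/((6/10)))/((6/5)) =-2762500/63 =-43849.21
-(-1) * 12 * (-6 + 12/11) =-648/11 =-58.91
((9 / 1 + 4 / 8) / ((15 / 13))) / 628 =247 / 18840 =0.01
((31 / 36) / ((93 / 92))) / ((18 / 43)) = 989 / 486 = 2.03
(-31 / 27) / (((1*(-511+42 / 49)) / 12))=868 / 32139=0.03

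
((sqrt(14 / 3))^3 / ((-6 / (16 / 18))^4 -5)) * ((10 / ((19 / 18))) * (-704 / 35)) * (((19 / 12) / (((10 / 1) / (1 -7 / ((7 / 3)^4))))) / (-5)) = 47218688 * sqrt(42) / 13638391725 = 0.02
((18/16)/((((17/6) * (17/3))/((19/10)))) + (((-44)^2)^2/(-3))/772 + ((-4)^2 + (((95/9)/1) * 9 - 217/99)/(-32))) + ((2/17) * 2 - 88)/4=-89844844363/55219230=-1627.06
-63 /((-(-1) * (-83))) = 63 /83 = 0.76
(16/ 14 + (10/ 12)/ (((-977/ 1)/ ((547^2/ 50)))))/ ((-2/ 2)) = 1625503/ 410340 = 3.96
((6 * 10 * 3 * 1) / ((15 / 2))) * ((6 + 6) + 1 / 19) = 5496 / 19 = 289.26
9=9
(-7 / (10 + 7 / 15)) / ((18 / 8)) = -140 / 471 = -0.30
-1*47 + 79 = 32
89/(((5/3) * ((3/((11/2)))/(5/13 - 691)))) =-4394731/65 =-67611.25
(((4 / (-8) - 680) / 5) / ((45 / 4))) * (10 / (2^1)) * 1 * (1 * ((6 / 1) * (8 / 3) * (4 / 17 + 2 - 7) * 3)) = 1175904 / 85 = 13834.16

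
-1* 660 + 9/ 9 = -659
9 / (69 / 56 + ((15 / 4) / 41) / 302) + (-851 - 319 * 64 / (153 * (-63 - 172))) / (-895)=3152067327791 / 381941156025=8.25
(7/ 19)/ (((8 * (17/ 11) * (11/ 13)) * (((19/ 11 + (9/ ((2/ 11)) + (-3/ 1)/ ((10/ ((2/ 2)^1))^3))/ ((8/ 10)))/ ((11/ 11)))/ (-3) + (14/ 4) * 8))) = 0.01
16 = 16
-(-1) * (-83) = -83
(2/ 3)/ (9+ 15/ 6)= 4/ 69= 0.06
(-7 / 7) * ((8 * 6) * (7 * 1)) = -336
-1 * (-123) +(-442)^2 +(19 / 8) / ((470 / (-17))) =735030797 / 3760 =195486.91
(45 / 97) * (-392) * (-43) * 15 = 117296.91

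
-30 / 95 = -6 / 19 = -0.32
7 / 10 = 0.70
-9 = -9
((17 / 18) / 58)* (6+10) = 68 / 261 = 0.26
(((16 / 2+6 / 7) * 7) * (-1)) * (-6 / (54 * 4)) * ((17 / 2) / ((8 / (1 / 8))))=0.23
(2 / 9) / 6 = 1 / 27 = 0.04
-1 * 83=-83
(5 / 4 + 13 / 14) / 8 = 61 / 224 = 0.27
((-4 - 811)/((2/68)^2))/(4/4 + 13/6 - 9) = 161509.71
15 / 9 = 5 / 3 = 1.67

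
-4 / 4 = -1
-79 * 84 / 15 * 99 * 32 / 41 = -7007616 / 205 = -34183.49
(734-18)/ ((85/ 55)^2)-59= 69585/ 289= 240.78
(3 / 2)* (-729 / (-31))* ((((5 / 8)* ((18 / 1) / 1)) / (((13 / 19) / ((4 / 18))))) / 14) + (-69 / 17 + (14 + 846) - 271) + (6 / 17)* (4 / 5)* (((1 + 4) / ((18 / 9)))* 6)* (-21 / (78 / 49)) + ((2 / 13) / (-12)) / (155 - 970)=504922023461 / 938038920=538.27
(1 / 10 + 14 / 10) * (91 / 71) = 273 / 142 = 1.92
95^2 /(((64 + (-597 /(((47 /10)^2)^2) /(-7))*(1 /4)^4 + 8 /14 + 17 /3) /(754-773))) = -11245829944944 /4606463639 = -2441.32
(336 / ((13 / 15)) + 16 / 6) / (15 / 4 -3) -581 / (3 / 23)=-460261 / 117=-3933.85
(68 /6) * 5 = 170 /3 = 56.67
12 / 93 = 4 / 31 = 0.13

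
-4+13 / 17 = -3.24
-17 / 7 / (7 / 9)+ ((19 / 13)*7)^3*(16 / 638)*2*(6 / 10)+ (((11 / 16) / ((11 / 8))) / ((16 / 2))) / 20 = 319858810363 / 10989218240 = 29.11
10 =10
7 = 7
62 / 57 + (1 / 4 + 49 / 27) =6469 / 2052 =3.15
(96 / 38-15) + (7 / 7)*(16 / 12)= -635 / 57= -11.14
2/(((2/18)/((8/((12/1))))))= 12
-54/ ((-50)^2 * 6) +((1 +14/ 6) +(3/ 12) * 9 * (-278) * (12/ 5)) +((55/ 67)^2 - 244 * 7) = -107910949703/ 33667500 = -3205.20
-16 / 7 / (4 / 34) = -136 / 7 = -19.43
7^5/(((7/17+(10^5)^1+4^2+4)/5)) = 1428595/1700347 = 0.84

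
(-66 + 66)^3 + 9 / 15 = 3 / 5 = 0.60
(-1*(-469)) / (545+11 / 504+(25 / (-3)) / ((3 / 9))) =236376 / 262091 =0.90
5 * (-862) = -4310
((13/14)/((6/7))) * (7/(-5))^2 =637/300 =2.12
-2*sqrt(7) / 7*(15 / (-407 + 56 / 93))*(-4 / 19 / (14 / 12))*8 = -107136*sqrt(7) / 7037429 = -0.04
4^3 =64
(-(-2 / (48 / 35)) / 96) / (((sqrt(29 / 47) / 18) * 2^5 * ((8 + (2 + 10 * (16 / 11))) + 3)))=385 * sqrt(1363) / 35991552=0.00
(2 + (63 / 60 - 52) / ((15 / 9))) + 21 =-757 / 100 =-7.57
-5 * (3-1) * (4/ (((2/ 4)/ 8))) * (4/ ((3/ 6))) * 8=-40960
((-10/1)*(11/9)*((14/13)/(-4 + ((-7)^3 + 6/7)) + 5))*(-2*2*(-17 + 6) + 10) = -103882020/31499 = -3297.95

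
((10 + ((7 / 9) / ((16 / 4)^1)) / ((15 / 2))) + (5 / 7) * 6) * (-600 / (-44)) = 12295 / 63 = 195.16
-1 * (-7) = 7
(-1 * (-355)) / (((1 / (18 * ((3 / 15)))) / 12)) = 15336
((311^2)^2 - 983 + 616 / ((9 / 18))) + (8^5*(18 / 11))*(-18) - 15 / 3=102893856103 / 11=9353986918.45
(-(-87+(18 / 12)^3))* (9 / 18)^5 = 669 / 256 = 2.61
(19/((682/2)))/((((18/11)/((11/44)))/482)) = 4579/1116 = 4.10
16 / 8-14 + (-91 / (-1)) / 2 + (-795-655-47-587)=-4101 / 2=-2050.50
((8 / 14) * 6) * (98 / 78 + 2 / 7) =3368 / 637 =5.29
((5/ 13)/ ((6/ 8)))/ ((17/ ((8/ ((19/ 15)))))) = 0.19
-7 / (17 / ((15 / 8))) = -105 / 136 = -0.77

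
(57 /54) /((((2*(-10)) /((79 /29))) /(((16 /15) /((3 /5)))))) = -3002 /11745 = -0.26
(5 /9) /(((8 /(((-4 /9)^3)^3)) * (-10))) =0.00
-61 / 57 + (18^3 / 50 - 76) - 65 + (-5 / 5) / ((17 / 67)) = -711521 / 24225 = -29.37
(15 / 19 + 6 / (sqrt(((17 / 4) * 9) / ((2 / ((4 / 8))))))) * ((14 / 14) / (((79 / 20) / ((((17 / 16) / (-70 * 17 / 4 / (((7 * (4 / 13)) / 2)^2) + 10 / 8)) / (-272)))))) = 35 / 11443624 + 7 * sqrt(17) / 3839637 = 0.00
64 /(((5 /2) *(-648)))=-16 /405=-0.04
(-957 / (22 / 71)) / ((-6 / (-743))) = -1529837 / 4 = -382459.25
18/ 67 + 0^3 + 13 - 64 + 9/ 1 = -2796/ 67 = -41.73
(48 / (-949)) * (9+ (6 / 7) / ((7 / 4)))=-22320 / 46501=-0.48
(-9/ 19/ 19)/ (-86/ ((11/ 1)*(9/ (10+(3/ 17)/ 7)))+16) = -106029/ 31009178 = -0.00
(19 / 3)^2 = 361 / 9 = 40.11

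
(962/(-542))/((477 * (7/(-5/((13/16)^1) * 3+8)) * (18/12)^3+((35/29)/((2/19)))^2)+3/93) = 13643684288/7269620801981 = 0.00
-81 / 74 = -1.09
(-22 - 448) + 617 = 147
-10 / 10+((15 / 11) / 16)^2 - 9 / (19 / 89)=-25396045 / 588544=-43.15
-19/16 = -1.19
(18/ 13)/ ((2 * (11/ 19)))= 171/ 143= 1.20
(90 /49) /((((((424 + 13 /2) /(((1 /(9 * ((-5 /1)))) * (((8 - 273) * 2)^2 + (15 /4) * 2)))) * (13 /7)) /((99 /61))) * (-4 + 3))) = 37079790 /1593137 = 23.27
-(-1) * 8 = 8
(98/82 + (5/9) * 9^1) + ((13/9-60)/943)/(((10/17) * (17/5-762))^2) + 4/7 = 6.77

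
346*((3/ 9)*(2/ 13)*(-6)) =-1384/ 13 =-106.46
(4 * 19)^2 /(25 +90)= 5776 /115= 50.23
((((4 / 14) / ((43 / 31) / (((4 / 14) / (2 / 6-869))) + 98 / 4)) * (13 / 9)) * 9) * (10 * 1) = -48360 / 5458943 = -0.01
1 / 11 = 0.09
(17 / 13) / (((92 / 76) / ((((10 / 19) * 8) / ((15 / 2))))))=544 / 897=0.61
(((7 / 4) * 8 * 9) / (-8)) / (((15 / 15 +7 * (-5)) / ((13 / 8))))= 0.75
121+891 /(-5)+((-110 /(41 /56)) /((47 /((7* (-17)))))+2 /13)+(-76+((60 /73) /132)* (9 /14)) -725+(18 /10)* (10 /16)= -2683940160833 /5632466840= -476.51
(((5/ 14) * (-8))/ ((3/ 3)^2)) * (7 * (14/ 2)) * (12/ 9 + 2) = -1400/ 3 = -466.67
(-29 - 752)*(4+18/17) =-67166/17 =-3950.94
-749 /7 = -107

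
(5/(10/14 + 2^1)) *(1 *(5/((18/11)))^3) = 5823125/110808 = 52.55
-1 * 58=-58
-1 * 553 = -553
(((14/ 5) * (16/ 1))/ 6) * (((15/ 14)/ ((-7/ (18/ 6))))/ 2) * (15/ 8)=-45/ 14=-3.21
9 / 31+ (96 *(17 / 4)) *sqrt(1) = 408.29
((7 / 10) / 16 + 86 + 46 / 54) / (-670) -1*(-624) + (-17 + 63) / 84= 12651206677 / 20260800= 624.42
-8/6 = -4/3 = -1.33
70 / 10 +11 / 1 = 18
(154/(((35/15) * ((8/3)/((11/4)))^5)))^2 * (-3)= -5003668544858954883/281474976710656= -17776.60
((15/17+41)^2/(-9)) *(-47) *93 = 738617408/867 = 851923.19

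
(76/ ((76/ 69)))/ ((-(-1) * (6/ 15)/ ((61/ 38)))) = 21045/ 76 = 276.91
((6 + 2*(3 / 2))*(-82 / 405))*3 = -82 / 15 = -5.47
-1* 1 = -1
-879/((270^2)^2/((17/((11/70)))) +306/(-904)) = -15759884/880774877931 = -0.00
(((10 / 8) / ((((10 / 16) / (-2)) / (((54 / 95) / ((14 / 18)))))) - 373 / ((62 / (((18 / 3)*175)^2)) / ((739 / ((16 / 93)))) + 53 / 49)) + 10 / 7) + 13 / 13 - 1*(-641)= 18564134509909 / 62789597635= 295.66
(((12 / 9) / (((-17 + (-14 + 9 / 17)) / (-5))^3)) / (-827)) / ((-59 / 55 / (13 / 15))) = 87819875 / 15259114032246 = 0.00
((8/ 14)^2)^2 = 256/ 2401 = 0.11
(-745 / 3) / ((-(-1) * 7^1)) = -35.48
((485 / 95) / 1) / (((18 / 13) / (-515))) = -649415 / 342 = -1898.87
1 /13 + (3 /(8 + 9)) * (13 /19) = 830 /4199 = 0.20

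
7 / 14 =1 / 2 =0.50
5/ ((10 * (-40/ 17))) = -17/ 80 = -0.21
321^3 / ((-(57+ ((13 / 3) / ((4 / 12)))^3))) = -33076161 / 2254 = -14674.43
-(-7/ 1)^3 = 343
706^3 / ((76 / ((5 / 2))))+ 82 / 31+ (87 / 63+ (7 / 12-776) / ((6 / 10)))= 1717940096633 / 148428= 11574231.93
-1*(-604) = 604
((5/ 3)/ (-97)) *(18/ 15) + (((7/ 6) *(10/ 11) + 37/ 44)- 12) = -129565/ 12804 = -10.12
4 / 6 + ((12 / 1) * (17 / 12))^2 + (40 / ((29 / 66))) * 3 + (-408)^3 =-5908757183 / 87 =-67916749.23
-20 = -20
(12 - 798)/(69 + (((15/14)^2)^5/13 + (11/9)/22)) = -26600436580902912/2342222838394217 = -11.36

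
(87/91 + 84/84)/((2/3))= 267/91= 2.93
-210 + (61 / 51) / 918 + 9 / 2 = -4810519 / 23409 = -205.50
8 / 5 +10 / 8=57 / 20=2.85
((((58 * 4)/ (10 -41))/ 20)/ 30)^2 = 841/ 5405625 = 0.00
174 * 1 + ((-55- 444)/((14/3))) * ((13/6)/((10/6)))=4899/140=34.99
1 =1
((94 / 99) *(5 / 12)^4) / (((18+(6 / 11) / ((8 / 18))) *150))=25 / 2519424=0.00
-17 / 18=-0.94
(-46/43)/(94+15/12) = -184/16383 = -0.01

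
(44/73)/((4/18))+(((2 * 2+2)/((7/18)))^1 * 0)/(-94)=198/73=2.71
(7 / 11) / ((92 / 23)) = 7 / 44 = 0.16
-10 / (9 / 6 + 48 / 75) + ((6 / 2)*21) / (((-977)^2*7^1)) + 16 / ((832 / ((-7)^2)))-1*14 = -94167099361 / 5310999356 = -17.73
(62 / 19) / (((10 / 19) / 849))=5263.80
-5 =-5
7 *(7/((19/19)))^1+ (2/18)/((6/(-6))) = 440/9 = 48.89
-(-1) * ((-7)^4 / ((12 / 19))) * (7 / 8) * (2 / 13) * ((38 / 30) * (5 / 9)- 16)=-131884529 / 16848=-7827.90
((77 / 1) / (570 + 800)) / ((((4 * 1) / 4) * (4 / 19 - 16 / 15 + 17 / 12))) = 2926 / 29181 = 0.10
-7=-7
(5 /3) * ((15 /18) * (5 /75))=5 /54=0.09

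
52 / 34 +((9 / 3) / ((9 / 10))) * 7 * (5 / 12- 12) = -82237 / 306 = -268.75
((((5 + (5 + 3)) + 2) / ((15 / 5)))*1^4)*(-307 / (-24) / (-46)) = -1.39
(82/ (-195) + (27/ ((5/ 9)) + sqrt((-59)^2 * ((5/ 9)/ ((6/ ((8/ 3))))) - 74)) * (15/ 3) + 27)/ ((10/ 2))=sqrt(63626)/ 9 + 52568/ 975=81.94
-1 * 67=-67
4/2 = 2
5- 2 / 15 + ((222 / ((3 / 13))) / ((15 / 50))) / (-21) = -46567 / 315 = -147.83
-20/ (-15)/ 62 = 2/ 93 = 0.02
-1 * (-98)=98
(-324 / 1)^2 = 104976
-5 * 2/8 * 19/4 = -95/16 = -5.94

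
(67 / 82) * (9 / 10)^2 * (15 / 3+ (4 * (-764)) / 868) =1742067 / 1779400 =0.98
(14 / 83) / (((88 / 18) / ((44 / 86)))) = 0.02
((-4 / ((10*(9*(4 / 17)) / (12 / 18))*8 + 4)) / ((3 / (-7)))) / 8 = 119 / 26328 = 0.00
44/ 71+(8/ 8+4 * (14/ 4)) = 1109/ 71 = 15.62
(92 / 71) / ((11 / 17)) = 1564 / 781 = 2.00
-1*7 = -7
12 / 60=1 / 5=0.20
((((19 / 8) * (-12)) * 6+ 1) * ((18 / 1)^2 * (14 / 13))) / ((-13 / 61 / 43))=2022647760 / 169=11968329.94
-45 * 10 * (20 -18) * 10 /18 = -500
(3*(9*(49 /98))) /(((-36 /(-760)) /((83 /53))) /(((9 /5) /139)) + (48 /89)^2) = 337268259 /65620823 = 5.14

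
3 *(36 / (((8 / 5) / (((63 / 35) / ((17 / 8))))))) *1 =972 / 17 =57.18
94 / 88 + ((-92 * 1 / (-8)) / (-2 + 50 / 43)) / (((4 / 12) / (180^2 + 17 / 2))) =-705143579 / 528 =-1335499.20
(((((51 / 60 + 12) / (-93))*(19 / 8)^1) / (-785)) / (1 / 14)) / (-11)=-34181 / 64244400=-0.00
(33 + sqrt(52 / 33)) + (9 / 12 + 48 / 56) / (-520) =2 * sqrt(429) / 33 + 96087 / 2912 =34.25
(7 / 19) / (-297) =-7 / 5643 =-0.00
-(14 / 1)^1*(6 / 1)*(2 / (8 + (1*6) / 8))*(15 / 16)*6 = -108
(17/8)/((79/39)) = 663/632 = 1.05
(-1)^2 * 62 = 62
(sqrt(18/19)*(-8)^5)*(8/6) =-131072*sqrt(38)/19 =-42525.37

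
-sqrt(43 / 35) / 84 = -sqrt(1505) / 2940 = -0.01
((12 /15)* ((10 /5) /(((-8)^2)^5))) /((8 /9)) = 9 /5368709120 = 0.00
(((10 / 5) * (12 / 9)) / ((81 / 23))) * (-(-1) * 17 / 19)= 3128 / 4617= 0.68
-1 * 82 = -82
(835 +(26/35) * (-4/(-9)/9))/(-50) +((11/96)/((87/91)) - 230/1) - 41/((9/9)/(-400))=1062442682219/65772000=16153.42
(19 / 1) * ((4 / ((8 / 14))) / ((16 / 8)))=133 / 2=66.50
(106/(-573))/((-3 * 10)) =53/8595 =0.01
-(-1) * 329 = 329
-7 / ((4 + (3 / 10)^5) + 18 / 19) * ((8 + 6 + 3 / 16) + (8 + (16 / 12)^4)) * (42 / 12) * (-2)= 191151756250 / 761773977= 250.93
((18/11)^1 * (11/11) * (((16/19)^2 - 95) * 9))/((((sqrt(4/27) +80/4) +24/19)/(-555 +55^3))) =-2493525742742520/230181523 +1371576316140 * sqrt(3)/12114817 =-10636772.90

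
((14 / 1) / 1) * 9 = 126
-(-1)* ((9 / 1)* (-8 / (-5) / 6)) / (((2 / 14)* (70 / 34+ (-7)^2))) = 51 / 155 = 0.33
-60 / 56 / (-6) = 0.18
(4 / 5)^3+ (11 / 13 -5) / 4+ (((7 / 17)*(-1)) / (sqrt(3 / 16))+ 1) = 1539 / 3250 -28*sqrt(3) / 51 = -0.48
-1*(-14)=14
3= 3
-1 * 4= -4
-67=-67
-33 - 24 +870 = 813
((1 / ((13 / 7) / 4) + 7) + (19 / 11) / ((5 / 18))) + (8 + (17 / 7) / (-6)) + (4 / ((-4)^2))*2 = 352361 / 15015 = 23.47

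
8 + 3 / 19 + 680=13075 / 19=688.16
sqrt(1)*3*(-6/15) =-6/5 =-1.20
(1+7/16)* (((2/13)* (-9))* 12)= -621/26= -23.88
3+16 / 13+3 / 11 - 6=-214 / 143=-1.50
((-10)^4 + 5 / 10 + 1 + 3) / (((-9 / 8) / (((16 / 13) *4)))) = -43780.38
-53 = -53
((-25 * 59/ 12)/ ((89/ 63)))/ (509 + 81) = -105/ 712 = -0.15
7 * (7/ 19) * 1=49/ 19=2.58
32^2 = 1024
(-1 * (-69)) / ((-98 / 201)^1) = -13869 / 98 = -141.52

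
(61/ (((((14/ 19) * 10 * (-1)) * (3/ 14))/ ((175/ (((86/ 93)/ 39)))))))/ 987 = -2335385/ 8084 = -288.89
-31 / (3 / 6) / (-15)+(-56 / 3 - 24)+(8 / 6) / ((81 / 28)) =-46258 / 1215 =-38.07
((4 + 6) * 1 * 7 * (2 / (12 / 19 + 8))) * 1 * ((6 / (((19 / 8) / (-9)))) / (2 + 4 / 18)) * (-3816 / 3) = 8654688 / 41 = 211089.95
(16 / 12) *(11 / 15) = 0.98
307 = 307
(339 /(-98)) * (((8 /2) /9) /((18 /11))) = -1243 /1323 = -0.94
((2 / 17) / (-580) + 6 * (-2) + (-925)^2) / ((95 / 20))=8436344178 / 46835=180129.05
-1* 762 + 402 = -360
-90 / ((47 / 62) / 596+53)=-3325680 / 1958503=-1.70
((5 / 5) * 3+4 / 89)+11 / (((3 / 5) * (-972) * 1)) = 785341 / 259524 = 3.03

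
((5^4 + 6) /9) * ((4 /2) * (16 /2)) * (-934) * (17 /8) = -20038036 /9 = -2226448.44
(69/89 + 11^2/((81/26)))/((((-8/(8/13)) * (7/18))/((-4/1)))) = 2284664/72891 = 31.34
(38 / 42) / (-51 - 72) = -19 / 2583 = -0.01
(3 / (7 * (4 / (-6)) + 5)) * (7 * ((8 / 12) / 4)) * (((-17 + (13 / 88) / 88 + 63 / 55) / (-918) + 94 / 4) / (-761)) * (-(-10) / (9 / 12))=-5851442681 / 1352485728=-4.33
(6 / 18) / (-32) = -1 / 96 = -0.01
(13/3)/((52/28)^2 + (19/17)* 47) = 10829/139890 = 0.08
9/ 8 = 1.12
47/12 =3.92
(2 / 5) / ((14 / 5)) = 1 / 7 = 0.14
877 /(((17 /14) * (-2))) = -361.12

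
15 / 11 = 1.36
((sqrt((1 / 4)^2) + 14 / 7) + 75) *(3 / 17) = 927 / 68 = 13.63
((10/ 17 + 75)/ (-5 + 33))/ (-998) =-0.00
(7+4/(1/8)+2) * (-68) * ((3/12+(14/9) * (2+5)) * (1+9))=-2794970/9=-310552.22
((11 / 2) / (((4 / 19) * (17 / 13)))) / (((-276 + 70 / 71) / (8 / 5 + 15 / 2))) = -1350349 / 2042720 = -0.66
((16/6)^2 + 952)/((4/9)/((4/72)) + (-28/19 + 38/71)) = 5822284/42867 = 135.82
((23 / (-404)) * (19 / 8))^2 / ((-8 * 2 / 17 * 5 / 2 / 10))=-3246473 / 41783296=-0.08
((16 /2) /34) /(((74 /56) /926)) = 103712 /629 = 164.88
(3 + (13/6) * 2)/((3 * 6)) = 11/27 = 0.41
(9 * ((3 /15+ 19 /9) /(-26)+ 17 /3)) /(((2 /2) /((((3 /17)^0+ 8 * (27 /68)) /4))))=17821 /340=52.41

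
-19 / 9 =-2.11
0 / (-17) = 0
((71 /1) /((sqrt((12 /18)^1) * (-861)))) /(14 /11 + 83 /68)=-26554 * sqrt(6) /1605765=-0.04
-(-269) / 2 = 269 / 2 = 134.50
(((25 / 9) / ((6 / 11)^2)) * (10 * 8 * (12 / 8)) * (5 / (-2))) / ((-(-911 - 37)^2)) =75625 / 24265008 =0.00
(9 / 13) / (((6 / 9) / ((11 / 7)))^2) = 9801 / 2548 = 3.85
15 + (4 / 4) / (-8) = 119 / 8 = 14.88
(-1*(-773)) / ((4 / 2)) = 773 / 2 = 386.50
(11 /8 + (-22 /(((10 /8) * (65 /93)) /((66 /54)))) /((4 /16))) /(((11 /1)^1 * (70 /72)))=-258963 /22750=-11.38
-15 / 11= -1.36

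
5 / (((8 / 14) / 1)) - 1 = 7.75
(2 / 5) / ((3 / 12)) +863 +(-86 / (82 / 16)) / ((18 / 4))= 1588307 / 1845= 860.87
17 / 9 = 1.89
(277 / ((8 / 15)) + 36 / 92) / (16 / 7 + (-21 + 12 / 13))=-8702967 / 297896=-29.21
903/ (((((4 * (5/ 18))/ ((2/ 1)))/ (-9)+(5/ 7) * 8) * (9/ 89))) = 5063121/ 3205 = 1579.76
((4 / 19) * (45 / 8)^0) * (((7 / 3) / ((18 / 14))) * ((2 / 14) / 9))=28 / 4617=0.01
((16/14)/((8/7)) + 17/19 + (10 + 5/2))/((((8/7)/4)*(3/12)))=3829/19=201.53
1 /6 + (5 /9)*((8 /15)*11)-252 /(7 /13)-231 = -37561 /54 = -695.57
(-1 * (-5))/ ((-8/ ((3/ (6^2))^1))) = -5/ 96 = -0.05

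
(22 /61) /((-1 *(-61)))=22 /3721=0.01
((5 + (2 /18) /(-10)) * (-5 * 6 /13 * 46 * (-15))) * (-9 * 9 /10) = -836487 /13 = -64345.15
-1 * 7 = -7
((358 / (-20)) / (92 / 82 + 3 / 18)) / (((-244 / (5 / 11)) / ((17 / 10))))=374289 / 8508280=0.04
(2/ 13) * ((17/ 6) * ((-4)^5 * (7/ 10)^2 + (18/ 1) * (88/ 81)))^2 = 1700964701312/ 5923125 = 287173.53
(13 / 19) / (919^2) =13 / 16046659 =0.00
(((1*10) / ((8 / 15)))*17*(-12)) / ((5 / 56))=-42840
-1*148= -148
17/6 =2.83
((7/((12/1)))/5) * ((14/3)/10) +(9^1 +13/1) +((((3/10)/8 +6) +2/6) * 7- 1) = 236341/3600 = 65.65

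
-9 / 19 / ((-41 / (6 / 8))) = 27 / 3116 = 0.01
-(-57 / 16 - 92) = 1529 / 16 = 95.56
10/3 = 3.33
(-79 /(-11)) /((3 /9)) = 237 /11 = 21.55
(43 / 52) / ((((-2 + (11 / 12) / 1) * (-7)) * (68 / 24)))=774 / 20111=0.04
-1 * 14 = -14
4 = 4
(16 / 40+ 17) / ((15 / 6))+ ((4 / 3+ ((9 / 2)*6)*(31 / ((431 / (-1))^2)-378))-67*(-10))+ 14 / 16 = -1061827764139 / 111456600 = -9526.83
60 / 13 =4.62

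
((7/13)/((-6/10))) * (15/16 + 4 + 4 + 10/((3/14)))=-93415/1872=-49.90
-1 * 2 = -2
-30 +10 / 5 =-28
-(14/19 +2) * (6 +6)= -624/19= -32.84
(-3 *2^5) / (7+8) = -6.40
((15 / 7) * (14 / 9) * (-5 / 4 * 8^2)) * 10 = -8000 / 3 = -2666.67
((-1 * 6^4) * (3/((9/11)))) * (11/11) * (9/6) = -7128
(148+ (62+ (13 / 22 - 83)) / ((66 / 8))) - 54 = 33224 / 363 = 91.53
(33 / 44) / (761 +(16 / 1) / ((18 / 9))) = 3 / 3076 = 0.00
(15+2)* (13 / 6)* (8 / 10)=442 / 15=29.47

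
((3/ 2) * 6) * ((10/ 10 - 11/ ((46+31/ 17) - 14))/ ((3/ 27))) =31428/ 575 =54.66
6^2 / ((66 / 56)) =336 / 11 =30.55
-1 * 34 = -34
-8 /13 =-0.62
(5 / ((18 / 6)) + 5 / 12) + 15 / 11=455 / 132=3.45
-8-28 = -36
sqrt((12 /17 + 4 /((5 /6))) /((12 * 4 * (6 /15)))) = sqrt(1326) /68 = 0.54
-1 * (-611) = 611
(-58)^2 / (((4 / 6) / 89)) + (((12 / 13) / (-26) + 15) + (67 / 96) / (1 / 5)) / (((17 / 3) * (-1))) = 41287606585 / 91936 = 449090.74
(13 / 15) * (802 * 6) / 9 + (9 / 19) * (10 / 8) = 1586777 / 3420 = 463.97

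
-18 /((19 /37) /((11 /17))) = -7326 /323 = -22.68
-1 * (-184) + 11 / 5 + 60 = 1231 / 5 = 246.20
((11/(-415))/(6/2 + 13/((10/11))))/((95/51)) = -1122/1364105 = -0.00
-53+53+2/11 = 0.18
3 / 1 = 3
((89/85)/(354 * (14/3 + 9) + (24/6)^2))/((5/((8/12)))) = 89/3094425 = 0.00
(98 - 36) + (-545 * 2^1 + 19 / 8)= -8205 / 8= -1025.62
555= 555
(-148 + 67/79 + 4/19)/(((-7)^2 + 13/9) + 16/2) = -1985031/789526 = -2.51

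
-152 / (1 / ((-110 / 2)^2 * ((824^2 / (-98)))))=156096582400 / 49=3185644538.78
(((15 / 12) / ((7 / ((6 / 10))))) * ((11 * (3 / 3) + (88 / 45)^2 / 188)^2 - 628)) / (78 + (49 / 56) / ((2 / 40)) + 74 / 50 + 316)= -4588490835179 / 34914961503450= -0.13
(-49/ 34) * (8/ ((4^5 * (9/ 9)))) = -49/ 4352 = -0.01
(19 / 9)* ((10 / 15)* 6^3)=304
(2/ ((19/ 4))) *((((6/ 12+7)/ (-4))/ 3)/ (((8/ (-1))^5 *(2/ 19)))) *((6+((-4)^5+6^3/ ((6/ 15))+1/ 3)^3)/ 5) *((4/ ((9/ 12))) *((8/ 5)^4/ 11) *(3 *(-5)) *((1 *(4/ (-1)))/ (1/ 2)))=-24439493512/ 37125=-658302.86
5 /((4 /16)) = 20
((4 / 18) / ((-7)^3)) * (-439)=878 / 3087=0.28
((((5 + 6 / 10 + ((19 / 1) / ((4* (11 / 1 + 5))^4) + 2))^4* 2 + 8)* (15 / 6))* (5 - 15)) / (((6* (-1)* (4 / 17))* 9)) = 2811794266689043783190755680948076177 / 213916038788513711502568665907200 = 13144.38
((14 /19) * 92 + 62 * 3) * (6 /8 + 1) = 16877 /38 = 444.13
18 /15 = 6 /5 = 1.20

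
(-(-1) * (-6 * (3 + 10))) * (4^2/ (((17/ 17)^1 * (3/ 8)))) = -3328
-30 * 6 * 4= -720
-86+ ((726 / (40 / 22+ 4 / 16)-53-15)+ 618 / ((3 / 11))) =224136 / 91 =2463.03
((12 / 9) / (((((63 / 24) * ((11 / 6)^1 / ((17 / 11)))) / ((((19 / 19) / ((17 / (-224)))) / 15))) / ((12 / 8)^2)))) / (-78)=256 / 23595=0.01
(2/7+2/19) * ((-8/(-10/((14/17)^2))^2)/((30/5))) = -285376/119017425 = -0.00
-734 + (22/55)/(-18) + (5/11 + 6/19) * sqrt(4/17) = -33031/45 + 322 * sqrt(17)/3553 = -733.65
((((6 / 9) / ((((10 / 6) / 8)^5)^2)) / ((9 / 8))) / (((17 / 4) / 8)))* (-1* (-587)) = 705759471439183872 / 166015625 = 4251162933.85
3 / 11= 0.27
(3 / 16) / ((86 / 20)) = 15 / 344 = 0.04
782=782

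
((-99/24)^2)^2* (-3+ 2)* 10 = -5929605/2048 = -2895.31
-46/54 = -0.85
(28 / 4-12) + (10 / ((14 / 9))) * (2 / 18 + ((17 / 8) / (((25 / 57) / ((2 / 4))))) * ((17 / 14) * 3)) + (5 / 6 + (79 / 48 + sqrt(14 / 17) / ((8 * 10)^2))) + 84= sqrt(238) / 108800 + 3267503 / 23520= 138.92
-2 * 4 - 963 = -971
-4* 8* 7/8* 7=-196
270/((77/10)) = 2700/77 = 35.06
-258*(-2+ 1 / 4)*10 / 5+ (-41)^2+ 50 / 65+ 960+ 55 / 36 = 1659667 / 468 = 3546.30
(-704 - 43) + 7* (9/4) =-2925/4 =-731.25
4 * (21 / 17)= 84 / 17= 4.94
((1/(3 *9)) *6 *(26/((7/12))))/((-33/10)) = -2080/693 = -3.00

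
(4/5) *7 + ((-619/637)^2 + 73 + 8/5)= 164629174/2028845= 81.14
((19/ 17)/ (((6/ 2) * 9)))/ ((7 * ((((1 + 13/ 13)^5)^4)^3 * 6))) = 19/ 22226020765810796003328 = 0.00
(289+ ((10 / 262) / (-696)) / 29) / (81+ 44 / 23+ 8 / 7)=123027514211 / 35782659432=3.44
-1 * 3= -3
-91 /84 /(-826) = 13 /9912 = 0.00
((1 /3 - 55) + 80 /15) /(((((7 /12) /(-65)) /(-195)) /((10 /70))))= -7503600 /49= -153134.69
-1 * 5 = -5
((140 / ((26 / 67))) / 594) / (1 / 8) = 18760 / 3861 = 4.86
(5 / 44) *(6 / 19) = 15 / 418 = 0.04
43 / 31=1.39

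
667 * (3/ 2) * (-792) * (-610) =483361560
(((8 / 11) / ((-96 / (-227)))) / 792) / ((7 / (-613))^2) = 85299563 / 5122656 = 16.65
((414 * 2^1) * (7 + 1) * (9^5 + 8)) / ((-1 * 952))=-48899196 / 119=-410917.61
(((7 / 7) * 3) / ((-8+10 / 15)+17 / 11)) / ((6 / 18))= -297 / 191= -1.55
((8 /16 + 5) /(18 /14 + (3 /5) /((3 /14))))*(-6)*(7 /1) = -735 /13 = -56.54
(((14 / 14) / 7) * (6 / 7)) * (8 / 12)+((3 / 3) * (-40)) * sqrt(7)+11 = 543 / 49 - 40 * sqrt(7) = -94.75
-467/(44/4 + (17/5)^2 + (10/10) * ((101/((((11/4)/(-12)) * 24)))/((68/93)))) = 4366450/23889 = 182.78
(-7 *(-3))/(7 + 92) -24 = -785/33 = -23.79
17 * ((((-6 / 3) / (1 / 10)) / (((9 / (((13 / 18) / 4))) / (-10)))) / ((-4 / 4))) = -5525 / 81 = -68.21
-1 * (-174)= 174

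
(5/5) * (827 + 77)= 904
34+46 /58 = 1009 /29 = 34.79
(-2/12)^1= -1/6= -0.17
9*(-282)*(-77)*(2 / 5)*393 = 153604836 / 5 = 30720967.20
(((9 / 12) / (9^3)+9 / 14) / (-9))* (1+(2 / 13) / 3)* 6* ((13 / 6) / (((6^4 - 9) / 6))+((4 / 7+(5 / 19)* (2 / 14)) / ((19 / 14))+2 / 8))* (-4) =1400145695 / 1094256702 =1.28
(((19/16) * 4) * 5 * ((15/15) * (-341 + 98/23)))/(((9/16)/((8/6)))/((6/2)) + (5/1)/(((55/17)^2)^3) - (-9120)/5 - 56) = -4.52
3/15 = 1/5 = 0.20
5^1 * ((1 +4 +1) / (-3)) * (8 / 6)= -40 / 3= -13.33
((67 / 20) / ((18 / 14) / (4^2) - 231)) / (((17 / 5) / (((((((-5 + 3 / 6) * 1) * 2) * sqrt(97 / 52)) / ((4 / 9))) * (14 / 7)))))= 12663 * sqrt(1261) / 1905241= 0.24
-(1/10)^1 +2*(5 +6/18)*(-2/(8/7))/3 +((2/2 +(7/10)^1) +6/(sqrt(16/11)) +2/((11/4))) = -1928/495 +3*sqrt(11)/2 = 1.08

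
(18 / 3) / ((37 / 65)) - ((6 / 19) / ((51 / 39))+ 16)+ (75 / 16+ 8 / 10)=-204071 / 956080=-0.21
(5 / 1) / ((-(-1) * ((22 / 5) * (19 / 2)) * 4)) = 25 / 836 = 0.03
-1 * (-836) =836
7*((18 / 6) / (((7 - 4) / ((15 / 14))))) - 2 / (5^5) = 46871 / 6250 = 7.50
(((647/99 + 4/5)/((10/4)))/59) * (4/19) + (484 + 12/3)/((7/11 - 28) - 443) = -7371543724/7177566825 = -1.03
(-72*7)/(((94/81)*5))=-20412/235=-86.86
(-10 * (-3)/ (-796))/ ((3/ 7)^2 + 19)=-147/ 74824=-0.00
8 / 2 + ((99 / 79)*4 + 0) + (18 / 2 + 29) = 3714 / 79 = 47.01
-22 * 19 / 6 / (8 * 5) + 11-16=-809 / 120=-6.74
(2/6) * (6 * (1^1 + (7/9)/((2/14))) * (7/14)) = 6.44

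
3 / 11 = 0.27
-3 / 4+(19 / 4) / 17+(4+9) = 213 / 17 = 12.53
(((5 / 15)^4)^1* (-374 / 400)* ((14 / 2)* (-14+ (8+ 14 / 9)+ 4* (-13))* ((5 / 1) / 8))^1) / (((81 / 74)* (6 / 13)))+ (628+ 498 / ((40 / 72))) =21683393827 / 14171760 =1530.04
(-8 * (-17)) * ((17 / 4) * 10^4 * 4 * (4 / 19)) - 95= 92478195 / 19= 4867273.42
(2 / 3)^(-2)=2.25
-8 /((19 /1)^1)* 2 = -16 /19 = -0.84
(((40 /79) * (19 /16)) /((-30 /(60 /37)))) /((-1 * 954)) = 95 /2788542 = 0.00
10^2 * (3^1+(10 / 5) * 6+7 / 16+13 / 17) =110175 / 68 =1620.22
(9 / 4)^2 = 81 / 16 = 5.06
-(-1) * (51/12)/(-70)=-17/280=-0.06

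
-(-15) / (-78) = -5 / 26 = -0.19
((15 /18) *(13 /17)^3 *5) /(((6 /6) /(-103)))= -5657275 /29478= -191.92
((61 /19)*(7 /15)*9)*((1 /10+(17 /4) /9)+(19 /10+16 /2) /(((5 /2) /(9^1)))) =13916357 /28500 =488.29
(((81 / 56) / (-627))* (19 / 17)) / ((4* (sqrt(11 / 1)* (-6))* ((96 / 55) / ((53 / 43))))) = 795* sqrt(11) / 115275776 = 0.00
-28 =-28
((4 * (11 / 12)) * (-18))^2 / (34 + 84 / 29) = 63162 / 535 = 118.06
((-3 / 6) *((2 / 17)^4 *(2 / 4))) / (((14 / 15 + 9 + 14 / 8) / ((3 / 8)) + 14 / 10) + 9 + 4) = -18 / 17121805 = -0.00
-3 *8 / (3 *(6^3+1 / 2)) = -16 / 433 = -0.04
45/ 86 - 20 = -1675/ 86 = -19.48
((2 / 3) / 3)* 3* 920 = 1840 / 3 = 613.33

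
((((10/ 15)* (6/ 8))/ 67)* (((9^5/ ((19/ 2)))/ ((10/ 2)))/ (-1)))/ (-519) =19683/ 1101145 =0.02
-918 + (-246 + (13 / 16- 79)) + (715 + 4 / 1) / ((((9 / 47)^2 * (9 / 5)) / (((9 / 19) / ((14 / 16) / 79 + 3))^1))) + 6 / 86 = 950214027971 / 2014957296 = 471.58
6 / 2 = 3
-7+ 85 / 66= -377 / 66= -5.71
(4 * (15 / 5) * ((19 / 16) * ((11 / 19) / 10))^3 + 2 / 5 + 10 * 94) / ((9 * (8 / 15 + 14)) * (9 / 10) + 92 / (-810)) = 78000861033 / 9754746880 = 8.00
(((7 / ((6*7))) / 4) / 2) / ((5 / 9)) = 3 / 80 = 0.04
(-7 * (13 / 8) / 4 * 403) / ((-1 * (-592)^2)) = 36673 / 11214848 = 0.00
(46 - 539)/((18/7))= -3451/18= -191.72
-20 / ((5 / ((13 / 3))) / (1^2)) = -17.33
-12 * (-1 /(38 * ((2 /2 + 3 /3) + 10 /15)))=9 /76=0.12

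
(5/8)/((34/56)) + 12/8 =43/17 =2.53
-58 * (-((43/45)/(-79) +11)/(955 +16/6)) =2265596/3404505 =0.67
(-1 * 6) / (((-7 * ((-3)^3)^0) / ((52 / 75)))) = 104 / 175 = 0.59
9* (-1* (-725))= 6525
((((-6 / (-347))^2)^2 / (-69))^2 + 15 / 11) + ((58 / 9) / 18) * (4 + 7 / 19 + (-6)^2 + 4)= 10823208920061356685515179478 / 627482359051371933449970267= 17.25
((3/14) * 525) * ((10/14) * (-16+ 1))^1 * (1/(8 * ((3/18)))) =-50625/56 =-904.02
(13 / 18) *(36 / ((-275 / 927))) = -24102 / 275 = -87.64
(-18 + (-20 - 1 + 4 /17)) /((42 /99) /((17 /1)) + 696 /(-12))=21747 /32524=0.67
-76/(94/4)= -152/47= -3.23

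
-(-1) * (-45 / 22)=-45 / 22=-2.05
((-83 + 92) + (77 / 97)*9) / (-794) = -783 / 38509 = -0.02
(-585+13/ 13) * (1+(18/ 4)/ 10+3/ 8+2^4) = -52049/ 5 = -10409.80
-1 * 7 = -7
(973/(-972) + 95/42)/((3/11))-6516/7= -18906287/20412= -926.23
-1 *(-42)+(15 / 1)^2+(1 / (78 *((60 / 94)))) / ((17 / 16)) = 2655503 / 9945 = 267.02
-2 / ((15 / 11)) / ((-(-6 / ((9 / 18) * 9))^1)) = -11 / 10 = -1.10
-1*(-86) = 86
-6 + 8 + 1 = 3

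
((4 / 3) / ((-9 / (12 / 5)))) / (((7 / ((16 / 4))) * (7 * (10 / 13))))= -416 / 11025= -0.04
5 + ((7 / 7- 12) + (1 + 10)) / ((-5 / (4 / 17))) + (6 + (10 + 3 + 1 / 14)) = 337 / 14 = 24.07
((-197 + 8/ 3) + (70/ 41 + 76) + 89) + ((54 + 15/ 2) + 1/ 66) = 15284/ 451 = 33.89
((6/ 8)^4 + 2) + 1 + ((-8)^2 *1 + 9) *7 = 131665/ 256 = 514.32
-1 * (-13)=13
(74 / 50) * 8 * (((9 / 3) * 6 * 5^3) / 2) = 13320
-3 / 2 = -1.50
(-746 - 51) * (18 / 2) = -7173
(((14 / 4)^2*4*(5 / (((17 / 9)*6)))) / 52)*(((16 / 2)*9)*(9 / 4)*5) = 297675 / 884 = 336.74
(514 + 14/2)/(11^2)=521/121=4.31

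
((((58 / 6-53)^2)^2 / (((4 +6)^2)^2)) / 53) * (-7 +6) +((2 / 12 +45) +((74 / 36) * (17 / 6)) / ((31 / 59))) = 26402747 / 532332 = 49.60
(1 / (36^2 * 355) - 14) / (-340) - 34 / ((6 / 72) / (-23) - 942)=3142558696967 / 40669977009600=0.08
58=58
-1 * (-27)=27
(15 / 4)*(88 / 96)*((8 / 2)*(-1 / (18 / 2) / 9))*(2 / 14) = -0.02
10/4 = 5/2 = 2.50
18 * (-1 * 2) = -36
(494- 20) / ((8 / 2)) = 237 / 2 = 118.50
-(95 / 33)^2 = -9025 / 1089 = -8.29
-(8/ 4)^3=-8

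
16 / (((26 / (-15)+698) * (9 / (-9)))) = -60 / 2611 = -0.02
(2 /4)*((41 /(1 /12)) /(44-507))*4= -984 /463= -2.13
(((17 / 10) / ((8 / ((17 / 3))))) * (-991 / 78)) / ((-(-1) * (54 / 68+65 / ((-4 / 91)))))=4868783 / 470344680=0.01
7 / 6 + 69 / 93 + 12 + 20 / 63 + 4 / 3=60775 / 3906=15.56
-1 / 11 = -0.09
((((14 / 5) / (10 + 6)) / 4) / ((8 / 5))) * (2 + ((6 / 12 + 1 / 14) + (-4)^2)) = 65 / 128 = 0.51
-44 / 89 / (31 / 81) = -3564 / 2759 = -1.29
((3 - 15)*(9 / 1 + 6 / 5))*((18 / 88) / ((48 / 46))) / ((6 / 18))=-31671 / 440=-71.98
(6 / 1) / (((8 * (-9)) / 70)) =-35 / 6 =-5.83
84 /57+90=1738 /19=91.47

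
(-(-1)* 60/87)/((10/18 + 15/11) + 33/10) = 19800/149843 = 0.13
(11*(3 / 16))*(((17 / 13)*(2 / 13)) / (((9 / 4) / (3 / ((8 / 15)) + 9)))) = 561 / 208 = 2.70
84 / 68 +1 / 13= 290 / 221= 1.31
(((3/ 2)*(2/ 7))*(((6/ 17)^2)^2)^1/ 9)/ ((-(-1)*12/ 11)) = 396/ 584647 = 0.00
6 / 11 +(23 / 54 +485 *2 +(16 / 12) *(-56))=532405 / 594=896.30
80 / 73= 1.10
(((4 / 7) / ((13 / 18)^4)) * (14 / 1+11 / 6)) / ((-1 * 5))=-1329696 / 199927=-6.65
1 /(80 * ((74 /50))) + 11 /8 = 819 /592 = 1.38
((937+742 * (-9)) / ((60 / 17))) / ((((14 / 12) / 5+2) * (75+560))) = -97597 / 85090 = -1.15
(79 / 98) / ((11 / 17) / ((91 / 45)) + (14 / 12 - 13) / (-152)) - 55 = -208130341 / 3928939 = -52.97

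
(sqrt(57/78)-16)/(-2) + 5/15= 25/3-sqrt(494)/52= 7.91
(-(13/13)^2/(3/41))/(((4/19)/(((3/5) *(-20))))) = 779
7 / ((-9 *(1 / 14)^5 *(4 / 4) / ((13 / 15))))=-48941984 / 135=-362533.21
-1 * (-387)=387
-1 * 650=-650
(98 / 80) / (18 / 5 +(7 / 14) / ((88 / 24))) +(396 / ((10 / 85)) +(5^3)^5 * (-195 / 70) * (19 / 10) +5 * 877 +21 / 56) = -3717663395805557 / 23016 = -161525173609.90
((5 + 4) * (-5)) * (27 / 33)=-405 / 11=-36.82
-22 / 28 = -11 / 14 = -0.79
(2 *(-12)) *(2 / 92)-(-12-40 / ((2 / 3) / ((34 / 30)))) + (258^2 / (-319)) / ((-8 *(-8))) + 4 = 9416937 / 117392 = 80.22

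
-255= -255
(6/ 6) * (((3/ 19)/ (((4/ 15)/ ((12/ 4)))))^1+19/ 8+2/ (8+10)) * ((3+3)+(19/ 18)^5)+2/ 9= 81120987989/ 2584929024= 31.38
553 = 553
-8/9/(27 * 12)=-2/729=-0.00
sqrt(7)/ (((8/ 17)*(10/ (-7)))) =-119*sqrt(7)/ 80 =-3.94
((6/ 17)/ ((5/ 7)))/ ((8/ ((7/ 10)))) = 147/ 3400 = 0.04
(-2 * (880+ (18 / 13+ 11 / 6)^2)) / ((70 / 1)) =-5416921 / 212940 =-25.44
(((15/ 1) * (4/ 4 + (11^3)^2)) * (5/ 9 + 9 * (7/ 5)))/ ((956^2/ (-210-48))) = -5637110284/ 57121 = -98687.18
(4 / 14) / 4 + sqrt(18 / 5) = 1 / 14 + 3 * sqrt(10) / 5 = 1.97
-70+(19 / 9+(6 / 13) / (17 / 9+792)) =-56752249 / 835965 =-67.89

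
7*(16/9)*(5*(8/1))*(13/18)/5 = 5824/81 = 71.90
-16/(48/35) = -35/3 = -11.67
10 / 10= 1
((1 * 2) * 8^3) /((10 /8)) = 4096 /5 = 819.20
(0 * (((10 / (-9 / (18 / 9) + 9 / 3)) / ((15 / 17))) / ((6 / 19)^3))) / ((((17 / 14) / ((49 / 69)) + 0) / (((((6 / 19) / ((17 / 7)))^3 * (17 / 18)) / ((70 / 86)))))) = 0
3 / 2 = 1.50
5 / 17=0.29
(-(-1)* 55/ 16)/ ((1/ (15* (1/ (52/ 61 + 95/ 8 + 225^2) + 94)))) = 958177407825/ 197689688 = 4846.88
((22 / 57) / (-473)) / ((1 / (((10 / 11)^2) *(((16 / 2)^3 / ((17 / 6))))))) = -204800 / 1680569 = -0.12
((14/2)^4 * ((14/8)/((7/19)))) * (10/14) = 32585/4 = 8146.25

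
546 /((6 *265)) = 91 /265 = 0.34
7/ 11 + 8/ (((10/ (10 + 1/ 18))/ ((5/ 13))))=4801/ 1287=3.73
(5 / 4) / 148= 5 / 592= 0.01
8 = 8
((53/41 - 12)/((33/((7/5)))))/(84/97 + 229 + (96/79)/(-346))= -4073873027/2061487916895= -0.00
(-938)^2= 879844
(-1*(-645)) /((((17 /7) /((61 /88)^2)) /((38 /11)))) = 319205985 /724064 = 440.85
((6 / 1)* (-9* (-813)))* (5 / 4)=109755 / 2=54877.50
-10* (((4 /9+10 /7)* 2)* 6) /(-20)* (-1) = -236 /21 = -11.24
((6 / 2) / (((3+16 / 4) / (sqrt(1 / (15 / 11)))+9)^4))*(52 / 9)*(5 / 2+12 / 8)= 8845463 / 118638 - 229537*sqrt(165) / 39546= 0.00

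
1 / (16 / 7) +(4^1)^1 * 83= 5319 / 16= 332.44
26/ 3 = 8.67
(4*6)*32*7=5376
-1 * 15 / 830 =-3 / 166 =-0.02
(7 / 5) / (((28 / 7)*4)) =7 / 80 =0.09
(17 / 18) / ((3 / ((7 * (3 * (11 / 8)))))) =9.09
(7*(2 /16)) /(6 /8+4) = 7 /38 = 0.18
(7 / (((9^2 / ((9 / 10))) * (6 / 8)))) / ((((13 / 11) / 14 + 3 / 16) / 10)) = 34496 / 9045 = 3.81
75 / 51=25 / 17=1.47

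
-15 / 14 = -1.07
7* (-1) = -7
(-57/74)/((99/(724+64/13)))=-90022/15873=-5.67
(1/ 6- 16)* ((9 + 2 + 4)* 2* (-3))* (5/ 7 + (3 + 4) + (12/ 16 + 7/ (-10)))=309795/ 28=11064.11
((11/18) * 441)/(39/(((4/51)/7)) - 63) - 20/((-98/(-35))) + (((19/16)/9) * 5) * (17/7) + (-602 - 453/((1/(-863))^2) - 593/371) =-558751462654811/1656144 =-337380966.06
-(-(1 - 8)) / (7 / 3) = -3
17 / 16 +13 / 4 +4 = 133 / 16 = 8.31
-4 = -4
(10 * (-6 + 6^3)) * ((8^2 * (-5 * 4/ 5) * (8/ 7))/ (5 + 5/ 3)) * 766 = -70594560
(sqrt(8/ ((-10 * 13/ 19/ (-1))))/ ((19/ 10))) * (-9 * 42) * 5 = -7560 * sqrt(1235)/ 247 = -1075.62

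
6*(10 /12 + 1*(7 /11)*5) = 265 /11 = 24.09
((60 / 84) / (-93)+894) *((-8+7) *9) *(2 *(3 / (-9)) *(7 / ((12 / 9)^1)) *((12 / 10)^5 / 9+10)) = 28034992119 / 96875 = 289393.47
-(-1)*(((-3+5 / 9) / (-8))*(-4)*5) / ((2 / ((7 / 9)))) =-2.38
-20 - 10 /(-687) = -13730 /687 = -19.99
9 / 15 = 3 / 5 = 0.60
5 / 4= 1.25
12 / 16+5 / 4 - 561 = -559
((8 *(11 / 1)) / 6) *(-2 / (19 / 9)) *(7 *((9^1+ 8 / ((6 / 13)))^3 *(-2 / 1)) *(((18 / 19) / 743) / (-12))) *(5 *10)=-15185601200 / 804669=-18871.86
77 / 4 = 19.25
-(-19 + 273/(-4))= 349/4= 87.25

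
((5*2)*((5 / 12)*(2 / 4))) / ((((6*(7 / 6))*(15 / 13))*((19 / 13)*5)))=169 / 4788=0.04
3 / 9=1 / 3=0.33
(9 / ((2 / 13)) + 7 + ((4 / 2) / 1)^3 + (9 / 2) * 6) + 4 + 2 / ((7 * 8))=2927 / 28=104.54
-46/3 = -15.33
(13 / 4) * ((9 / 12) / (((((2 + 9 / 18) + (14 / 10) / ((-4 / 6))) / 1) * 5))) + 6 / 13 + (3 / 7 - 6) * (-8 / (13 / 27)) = 274461 / 2912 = 94.25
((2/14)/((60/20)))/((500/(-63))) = -3/500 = -0.01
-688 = -688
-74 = -74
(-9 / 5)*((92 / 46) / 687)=-6 / 1145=-0.01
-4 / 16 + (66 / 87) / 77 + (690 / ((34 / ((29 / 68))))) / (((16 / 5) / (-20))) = -51000795 / 938672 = -54.33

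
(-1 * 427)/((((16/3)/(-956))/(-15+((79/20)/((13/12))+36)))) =245233359/130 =1886410.45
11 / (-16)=-11 / 16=-0.69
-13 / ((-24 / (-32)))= -52 / 3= -17.33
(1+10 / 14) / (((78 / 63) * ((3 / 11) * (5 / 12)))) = 12.18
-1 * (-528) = 528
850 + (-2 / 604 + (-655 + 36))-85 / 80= 555521 / 2416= 229.93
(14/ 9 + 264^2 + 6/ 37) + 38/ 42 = 162467489/ 2331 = 69698.62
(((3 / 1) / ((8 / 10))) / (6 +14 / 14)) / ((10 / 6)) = 9 / 28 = 0.32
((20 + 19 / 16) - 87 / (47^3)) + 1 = 36855773 / 1661168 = 22.19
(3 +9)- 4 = 8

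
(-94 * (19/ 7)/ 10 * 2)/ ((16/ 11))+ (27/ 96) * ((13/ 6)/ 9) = -235297/ 6720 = -35.01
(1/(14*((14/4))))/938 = 1/45962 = 0.00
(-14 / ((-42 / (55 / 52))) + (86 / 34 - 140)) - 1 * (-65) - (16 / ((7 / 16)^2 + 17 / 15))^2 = -14960231001433 / 68627312988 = -217.99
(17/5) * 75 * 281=71655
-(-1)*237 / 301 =237 / 301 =0.79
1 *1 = 1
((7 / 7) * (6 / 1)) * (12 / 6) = 12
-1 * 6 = -6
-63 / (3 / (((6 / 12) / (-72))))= 7 / 48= 0.15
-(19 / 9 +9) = -100 / 9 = -11.11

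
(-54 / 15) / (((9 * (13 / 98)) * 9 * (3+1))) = -49 / 585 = -0.08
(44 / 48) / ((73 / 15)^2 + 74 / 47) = 3525 / 97132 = 0.04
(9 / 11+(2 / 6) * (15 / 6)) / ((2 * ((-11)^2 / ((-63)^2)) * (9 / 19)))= 304437 / 5324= 57.18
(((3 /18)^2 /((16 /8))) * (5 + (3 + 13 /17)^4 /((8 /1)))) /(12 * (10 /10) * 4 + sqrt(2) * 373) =-359251 /4938847293 + 134000623 * sqrt(2) /237064670064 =0.00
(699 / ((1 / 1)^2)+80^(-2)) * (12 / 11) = 1220073 / 1600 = 762.55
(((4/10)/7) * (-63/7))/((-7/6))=108/245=0.44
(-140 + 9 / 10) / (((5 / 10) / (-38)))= 52858 / 5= 10571.60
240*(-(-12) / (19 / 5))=14400 / 19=757.89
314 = 314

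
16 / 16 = 1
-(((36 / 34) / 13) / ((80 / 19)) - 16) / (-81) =-141269 / 716040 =-0.20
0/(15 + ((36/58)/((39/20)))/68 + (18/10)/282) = 0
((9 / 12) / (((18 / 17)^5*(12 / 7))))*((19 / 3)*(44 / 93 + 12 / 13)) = 39845446991 / 13706926272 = 2.91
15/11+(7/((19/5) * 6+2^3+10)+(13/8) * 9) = 72527/4488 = 16.16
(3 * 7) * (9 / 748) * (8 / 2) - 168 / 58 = -10227 / 5423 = -1.89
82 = 82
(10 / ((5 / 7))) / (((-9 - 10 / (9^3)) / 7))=-71442 / 6571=-10.87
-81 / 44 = -1.84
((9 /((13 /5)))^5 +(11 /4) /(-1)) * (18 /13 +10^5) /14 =3530319.53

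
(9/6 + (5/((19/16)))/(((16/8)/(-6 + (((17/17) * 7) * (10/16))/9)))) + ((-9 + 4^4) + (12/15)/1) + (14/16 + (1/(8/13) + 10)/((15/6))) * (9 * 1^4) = 1965931/6840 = 287.42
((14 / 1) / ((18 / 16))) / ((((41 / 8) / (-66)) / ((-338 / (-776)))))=-69.80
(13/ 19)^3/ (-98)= -2197/ 672182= -0.00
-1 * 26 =-26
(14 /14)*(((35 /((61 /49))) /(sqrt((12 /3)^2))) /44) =1715 /10736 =0.16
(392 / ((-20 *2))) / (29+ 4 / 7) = -343 / 1035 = -0.33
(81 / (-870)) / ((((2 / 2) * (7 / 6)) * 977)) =-81 / 991655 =-0.00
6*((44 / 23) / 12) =22 / 23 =0.96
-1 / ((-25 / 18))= 18 / 25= 0.72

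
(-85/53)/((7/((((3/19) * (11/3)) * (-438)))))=409530/7049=58.10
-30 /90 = -1 /3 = -0.33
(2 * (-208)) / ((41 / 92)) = -38272 / 41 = -933.46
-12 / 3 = -4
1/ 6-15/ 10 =-4/ 3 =-1.33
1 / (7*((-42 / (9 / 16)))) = -3 / 1568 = -0.00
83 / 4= 20.75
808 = 808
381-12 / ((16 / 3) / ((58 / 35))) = 377.27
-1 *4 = -4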